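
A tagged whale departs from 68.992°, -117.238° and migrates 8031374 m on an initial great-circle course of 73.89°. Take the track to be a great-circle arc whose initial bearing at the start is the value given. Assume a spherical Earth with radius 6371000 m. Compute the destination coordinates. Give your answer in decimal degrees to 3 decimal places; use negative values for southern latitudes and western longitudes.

latitude 22.313°, longitude -18.706°

Central angle δ = d/R = 1.260614 rad.
Start latitude φ₁ = 1.204138 rad; initial bearing θ = 1.289624 rad.
Destination latitude: φ₂ = arcsin( sin φ₁ cos δ + cos φ₁ sin δ cos θ ) = arcsin(0.379673) = 22.313°.
For the longitude increment, Δλ = atan2( sin θ sin δ cos φ₁, cos δ − sin φ₁ sin φ₂ ) = atan2(0.327984, -0.049204) = 98.532°.
Hence λ₂ = -117.238° + 98.532° = -18.706°.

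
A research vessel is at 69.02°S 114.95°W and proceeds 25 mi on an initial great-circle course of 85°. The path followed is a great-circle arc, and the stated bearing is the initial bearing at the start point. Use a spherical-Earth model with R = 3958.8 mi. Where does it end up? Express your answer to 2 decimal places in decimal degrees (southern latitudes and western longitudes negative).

Angular distance δ = d/R = 25 / 3958.8 = 0.006315 rad.
Start latitude φ₁ = -1.204626 rad; initial bearing θ = 1.483530 rad.
sin φ₂ = sin φ₁ cos δ + cos φ₁ sin δ cos θ = (-0.933705)(0.999980) + (0.358042)(0.006315)(0.087156) = -0.933490
φ₂ = asin(-0.933490) = -1.204024 rad = -68.99°.
Then Δλ = atan2(0.002252, 0.128376) = 0.017544 rad, from sin θ sin δ cos φ₁ over cos δ − sin φ₁ sin φ₂.
Hence λ₂ = -114.95° + 1.01° = -113.94°.

latitude -68.99°, longitude -113.94°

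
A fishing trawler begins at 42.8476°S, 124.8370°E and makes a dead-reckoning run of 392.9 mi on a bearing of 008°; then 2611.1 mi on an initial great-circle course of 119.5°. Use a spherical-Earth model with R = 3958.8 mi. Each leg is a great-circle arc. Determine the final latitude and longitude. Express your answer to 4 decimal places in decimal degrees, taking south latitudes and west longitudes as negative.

Apply the spherical direct solution leg by leg, carrying full precision between legs.
Leg 1: from (-42.8476°, 124.8370°), δ = 392.9/3958.8 = 0.099247 rad, θ = 8° → φ = -37.2120°, λ = 125.8291°.
Leg 2: from (-37.2120°, 125.8291°), δ = 2611.1/3958.8 = 0.659569 rad, θ = 119.5° → φ = -45.9086°, λ = 175.8696°.

latitude -45.9086°, longitude 175.8696°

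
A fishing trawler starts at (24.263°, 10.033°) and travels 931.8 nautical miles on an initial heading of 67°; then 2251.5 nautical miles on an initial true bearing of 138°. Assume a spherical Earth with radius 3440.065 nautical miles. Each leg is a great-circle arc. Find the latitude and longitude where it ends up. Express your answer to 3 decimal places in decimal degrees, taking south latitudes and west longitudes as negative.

Apply the spherical direct solution leg by leg, carrying full precision between legs.
Leg 1: from (24.263°, 10.033°), δ = 931.8/3440.065 = 0.270867 rad, θ = 67° → φ = 29.423°, λ = 26.459°.
Leg 2: from (29.423°, 26.459°), δ = 2251.5/3440.065 = 0.654493 rad, θ = 138° → φ = -0.247°, λ = 50.497°.

latitude -0.247°, longitude 50.497°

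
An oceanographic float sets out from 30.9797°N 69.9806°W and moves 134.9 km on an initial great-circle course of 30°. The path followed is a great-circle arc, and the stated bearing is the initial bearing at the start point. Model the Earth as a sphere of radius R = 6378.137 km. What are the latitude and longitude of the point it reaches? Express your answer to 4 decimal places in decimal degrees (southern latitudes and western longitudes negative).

Angular distance δ = d/R = 134.9 / 6378.137 = 0.021150 rad.
With φ₁ = 30.9797° = 0.540698 rad and θ = 30° = 0.523599 rad:
sin φ₂ = sin φ₁ cos δ + cos φ₁ sin δ cos θ = (0.514734)(0.999776) + (0.857350)(0.021149)(0.866025) = 0.530322
φ₂ = asin(0.530322) = 0.558980 rad = 32.0272°.
Δλ = atan2( sin θ sin δ cos φ₁ , cos δ − sin φ₁ sin φ₂ ) = atan2(0.009066, 0.726801) = 0.012473 rad = 0.7147°.
λ₂ = λ₁ + Δλ = -69.2659°.

latitude 32.0272°, longitude -69.2659°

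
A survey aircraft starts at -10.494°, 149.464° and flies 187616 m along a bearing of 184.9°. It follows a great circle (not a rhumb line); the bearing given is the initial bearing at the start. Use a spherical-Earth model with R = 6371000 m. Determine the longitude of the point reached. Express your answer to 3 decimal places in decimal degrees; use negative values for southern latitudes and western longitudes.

longitude 149.317°

Angular distance δ = d/R = 187616 / 6371000 = 0.029448 rad.
With φ₁ = -10.494° = -0.183155 rad and θ = 184.9° = 3.227114 rad:
sin φ₂ = sin φ₁ cos δ + cos φ₁ sin δ cos θ = (-0.182133)(0.999566) + (0.983274)(0.029444)(-0.996345) = -0.210899
φ₂ = asin(-0.210899) = -0.212495 rad = -12.175°.
Then Δλ = atan2(-0.002473, 0.961155) = -0.002573 rad, from sin θ sin δ cos φ₁ over cos δ − sin φ₁ sin φ₂.
Hence λ₂ = 149.464° + -0.147° = 149.317°.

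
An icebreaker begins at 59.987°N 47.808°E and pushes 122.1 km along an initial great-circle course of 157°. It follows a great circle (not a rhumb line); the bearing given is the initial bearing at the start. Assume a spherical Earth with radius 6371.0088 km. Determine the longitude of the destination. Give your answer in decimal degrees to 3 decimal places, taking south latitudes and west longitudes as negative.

longitude 48.640°

The arc subtends δ = 122.1/6371.0088 = 0.019165 rad at the centre.
Start latitude φ₁ = 1.046971 rad; initial bearing θ = 2.740167 rad.
Applying the spherical law of cosines for sides, sin φ₂ = sin φ₁ cos δ + cos φ₁ sin δ cos θ = 0.856929, so φ₂ = 58.974°.
For the longitude increment, Δλ = atan2( sin θ sin δ cos φ₁, cos δ − sin φ₁ sin φ₂ ) = atan2(0.003745, 0.257791) = 0.832°.
λ₂ = 47.808° + 0.832° = 48.640°.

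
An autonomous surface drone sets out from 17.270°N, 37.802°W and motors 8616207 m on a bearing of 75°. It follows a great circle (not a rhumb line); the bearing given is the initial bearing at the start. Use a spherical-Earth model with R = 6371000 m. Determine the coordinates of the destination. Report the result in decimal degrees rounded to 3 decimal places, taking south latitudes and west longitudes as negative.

latitude 17.794°, longitude 44.237°

The arc subtends δ = 8616207/6371000 = 1.352410 rad at the centre.
Converting: φ₁ = 0.301418 rad, θ = 1.308997 rad.
sin φ₂ = sin φ₁ cos δ + cos φ₁ sin δ cos θ = (0.296875)(0.216654) + (0.954916)(0.976248)(0.258819) = 0.305600
φ₂ = asin(0.305600) = 0.310568 rad = 17.794°.
Δλ = atan2( sin θ sin δ cos φ₁ , cos δ − sin φ₁ sin φ₂ ) = atan2(0.900470, 0.125929) = 1.431849 rad = 82.039°.
λ₂ = λ₁ + Δλ = 44.237°.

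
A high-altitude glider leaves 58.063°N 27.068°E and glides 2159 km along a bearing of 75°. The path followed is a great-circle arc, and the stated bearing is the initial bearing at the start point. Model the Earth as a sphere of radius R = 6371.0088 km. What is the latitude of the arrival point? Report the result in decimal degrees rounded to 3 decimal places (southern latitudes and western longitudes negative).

Central angle δ = d/R = 0.338879 rad.
Start latitude φ₁ = 1.013391 rad; initial bearing θ = 1.308997 rad.
Applying the spherical law of cosines for sides, sin φ₂ = sin φ₁ cos δ + cos φ₁ sin δ cos θ = 0.845880, so φ₂ = 57.766°.
Δλ = atan2( sin θ sin δ cos φ₁ , cos δ − sin φ₁ sin φ₂ ) = atan2(0.169859, 0.225288) = 0.646033 rad = 37.015°.
Hence λ₂ = 27.068° + 37.015° = 64.083°.

latitude 57.766°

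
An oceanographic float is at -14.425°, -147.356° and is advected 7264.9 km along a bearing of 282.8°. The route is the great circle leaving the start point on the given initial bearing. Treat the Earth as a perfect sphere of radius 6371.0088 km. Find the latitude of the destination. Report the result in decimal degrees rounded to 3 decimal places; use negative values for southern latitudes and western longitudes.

δ = 7264.9/6371.0088 = 1.140306 rad (65.3347°).
With φ₁ = -14.425° = -0.251764 rad and θ = 282.8° = 4.935791 rad:
Destination latitude: φ₂ = arcsin( sin φ₁ cos δ + cos φ₁ sin δ cos θ ) = arcsin(0.091029) = 5.223°.
Δλ = atan2( sin θ sin δ cos φ₁ , cos δ − sin φ₁ sin φ₂ ) = atan2(-0.858241, 0.439993) = -1.097066 rad = -62.857°.
λ₂ = -147.356° + -62.857° = -210.213°, normalized to (−180°, 180°] → 149.787°.

latitude 5.223°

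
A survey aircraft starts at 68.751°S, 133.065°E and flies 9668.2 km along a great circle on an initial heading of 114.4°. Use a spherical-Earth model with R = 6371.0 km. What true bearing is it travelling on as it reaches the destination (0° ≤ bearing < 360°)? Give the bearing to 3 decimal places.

Central angle δ = d/R = 1.517533 rad.
With φ₁ = -68.751° = -1.199931 rad and θ = 114.4° = 1.996657 rad:
sin φ₂ = sin φ₁ cos δ + cos φ₁ sin δ cos θ = (-0.932014)(0.053239) + (0.362422)(0.998582)(-0.413104) = -0.199125
φ₂ = asin(-0.199125) = -0.200465 rad = -11.486°.
For the longitude increment, Δλ = atan2( sin θ sin δ cos φ₁, cos δ − sin φ₁ sin φ₂ ) = atan2(0.329584, -0.132349) = 111.879°.
λ₂ = 133.065° + 111.879° = 244.944°, normalized to (−180°, 180°] → -115.056°.
The forward bearing on arrival equals the back-azimuth from the destination plus 180°.
Back-azimuth from P₂ (-11.486°, -115.056°) to P₁ (-68.751°, 133.065°), with Δλ' = λ₁ − λ₂ = 248.121°: atan2( sin Δλ' cos φ₁ , cos φ₂ sin φ₁ − sin φ₂ cos φ₁ cos Δλ' ) = 199.682°.
Final bearing = (199.682° + 180°) mod 360° = 19.682°.

final bearing 19.682°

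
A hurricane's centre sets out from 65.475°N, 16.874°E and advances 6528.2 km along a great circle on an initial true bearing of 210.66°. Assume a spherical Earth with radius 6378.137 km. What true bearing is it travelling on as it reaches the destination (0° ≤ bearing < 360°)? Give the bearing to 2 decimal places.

final bearing 192.40°

Angular distance δ = d/R = 6528.2 / 6378.137 = 1.023528 rad.
With φ₁ = 65.475° = 1.142754 rad and θ = 210.66° = 3.676711 rad:
sin φ₂ = sin φ₁ cos δ + cos φ₁ sin δ cos θ = (0.909780)(0.520357) + (0.415090)(0.853949)(-0.860208) = 0.168496
φ₂ = asin(0.168496) = 0.169303 rad = 9.700°.
For the longitude increment, Δλ = atan2( sin θ sin δ cos φ₁, cos δ − sin φ₁ sin φ₂ ) = atan2(-0.180757, 0.367063) = -26.218°.
Hence λ₂ = 16.874° + -26.218° = -9.344°.
The forward bearing on arrival equals the back-azimuth from the destination plus 180°.
Back-azimuth from P₂ (9.70°, -9.34°) to P₁ (65.47°, 16.87°), with Δλ' = λ₁ − λ₂ = 26.22°: atan2( sin Δλ' cos φ₁ , cos φ₂ sin φ₁ − sin φ₂ cos φ₁ cos Δλ' ) = 12.40°.
Final bearing = (12.40° + 180°) mod 360° = 192.40°.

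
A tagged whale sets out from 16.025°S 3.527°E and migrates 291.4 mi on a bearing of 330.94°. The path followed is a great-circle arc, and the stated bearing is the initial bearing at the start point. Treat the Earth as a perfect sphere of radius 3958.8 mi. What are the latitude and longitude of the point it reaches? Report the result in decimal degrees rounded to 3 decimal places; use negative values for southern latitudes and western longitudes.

latitude -12.329°, longitude 1.432°

Angular distance δ = d/R = 291.4 / 3958.8 = 0.073608 rad.
Start latitude φ₁ = -0.279689 rad; initial bearing θ = 5.775993 rad.
Applying the spherical law of cosines for sides, sin φ₂ = sin φ₁ cos δ + cos φ₁ sin δ cos θ = -0.213524, so φ₂ = -12.329°.
Δλ = atan2( sin θ sin δ cos φ₁ , cos δ − sin φ₁ sin φ₂ ) = atan2(-0.034333, 0.938348) = -0.036572 rad = -2.095°.
λ₂ = λ₁ + Δλ = 1.432°.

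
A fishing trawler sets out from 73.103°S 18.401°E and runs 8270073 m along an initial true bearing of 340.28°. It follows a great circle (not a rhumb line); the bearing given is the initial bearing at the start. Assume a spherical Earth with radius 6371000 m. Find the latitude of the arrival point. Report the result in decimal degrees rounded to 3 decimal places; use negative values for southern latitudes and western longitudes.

latitude 0.331°

Angular distance δ = d/R = 8270073 / 6371000 = 1.298081 rad.
Start latitude φ₁ = -1.275888 rad; initial bearing θ = 5.939006 rad.
Destination latitude: φ₂ = arcsin( sin φ₁ cos δ + cos φ₁ sin δ cos θ ) = arcsin(0.005775) = 0.331°.
Δλ = atan2( sin θ sin δ cos φ₁ , cos δ − sin φ₁ sin φ₂ ) = atan2(-0.094448, 0.274873) = -0.330969 rad = -18.963°.
λ₂ = λ₁ + Δλ = -0.562°.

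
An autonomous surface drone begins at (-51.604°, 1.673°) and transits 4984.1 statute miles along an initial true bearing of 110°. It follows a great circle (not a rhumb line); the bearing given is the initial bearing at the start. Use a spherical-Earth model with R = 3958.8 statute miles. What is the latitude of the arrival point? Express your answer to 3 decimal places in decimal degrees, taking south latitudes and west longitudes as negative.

latitude -26.271°

δ = 4984.1/3958.8 = 1.258993 rad (72.1350°).
Converting: φ₁ = -0.900660 rad, θ = 1.919862 rad.
sin φ₂ = sin φ₁ cos δ + cos φ₁ sin δ cos θ = (-0.783737)(0.306776) + (0.621093)(0.951782)(-0.342020) = -0.442615
φ₂ = asin(-0.442615) = -0.458513 rad = -26.271°.
Then Δλ = atan2(0.555495, -0.040118) = 1.642891 rad, from sin θ sin δ cos φ₁ over cos δ − sin φ₁ sin φ₂.
λ₂ = 1.673° + 94.131° = 95.804°.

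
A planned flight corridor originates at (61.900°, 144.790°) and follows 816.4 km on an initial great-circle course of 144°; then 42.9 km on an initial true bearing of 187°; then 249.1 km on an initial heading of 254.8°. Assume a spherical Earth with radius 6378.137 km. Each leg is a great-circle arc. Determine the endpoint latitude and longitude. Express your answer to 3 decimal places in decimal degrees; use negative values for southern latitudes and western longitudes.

Apply the spherical direct solution leg by leg, carrying full precision between legs.
Leg 1: from (61.900°, 144.790°), δ = 816.4/6378.137 = 0.128000 rad, θ = 144° → φ = 55.717°, λ = 152.445°.
Leg 2: from (55.717°, 152.445°), δ = 42.9/6378.137 = 0.006726 rad, θ = 187° → φ = 55.335°, λ = 152.362°.
Leg 3: from (55.335°, 152.362°), δ = 249.1/6378.137 = 0.039055 rad, θ = 254.8° → φ = 54.690°, λ = 148.624°.

latitude 54.690°, longitude 148.624°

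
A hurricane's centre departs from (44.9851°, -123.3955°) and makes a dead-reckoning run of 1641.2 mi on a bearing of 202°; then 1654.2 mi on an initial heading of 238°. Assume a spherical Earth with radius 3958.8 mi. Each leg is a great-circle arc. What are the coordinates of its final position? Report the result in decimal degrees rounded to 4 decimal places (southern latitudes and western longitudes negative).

Apply the spherical direct solution leg by leg, carrying full precision between legs.
Leg 1: from (44.9851°, -123.3955°), δ = 1641.2/3958.8 = 0.414570 rad, θ = 202° → φ = 22.5128°, λ = -132.7962°.
Leg 2: from (22.5128°, -132.7962°), δ = 1654.2/3958.8 = 0.417854 rad, θ = 238° → φ = 8.7019°, λ = -153.1701°.

latitude 8.7019°, longitude -153.1701°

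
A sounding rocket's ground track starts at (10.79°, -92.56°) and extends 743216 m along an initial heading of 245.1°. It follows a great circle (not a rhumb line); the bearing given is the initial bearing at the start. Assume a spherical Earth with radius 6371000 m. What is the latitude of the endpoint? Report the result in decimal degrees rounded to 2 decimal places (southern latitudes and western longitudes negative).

latitude 7.92°

Central angle δ = d/R = 0.116656 rad.
With φ₁ = 10.79° = 0.188321 rad and θ = 245.1° = 4.277802 rad:
sin φ₂ = sin φ₁ cos δ + cos φ₁ sin δ cos θ = (0.187210)(0.993203) + (0.982320)(0.116392)(-0.421036) = 0.137799
φ₂ = asin(0.137799) = 0.138239 rad = 7.92°.
For the longitude increment, Δλ = atan2( sin θ sin δ cos φ₁, cos δ − sin φ₁ sin φ₂ ) = atan2(-0.103706, 0.967406) = -6.12°.
λ₂ = λ₁ + Δλ = -98.68°.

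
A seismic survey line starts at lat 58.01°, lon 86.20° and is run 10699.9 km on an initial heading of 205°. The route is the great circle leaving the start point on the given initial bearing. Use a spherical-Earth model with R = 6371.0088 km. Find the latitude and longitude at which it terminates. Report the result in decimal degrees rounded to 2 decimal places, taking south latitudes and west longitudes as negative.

latitude -34.70°, longitude 55.47°

Angular distance δ = d/R = 10699.9 / 6371.0088 = 1.679467 rad.
Converting: φ₁ = 1.012465 rad, θ = 3.577925 rad.
Applying the spherical law of cosines for sides, sin φ₂ = sin φ₁ cos δ + cos φ₁ sin δ cos θ = -0.569290, so φ₂ = -34.70°.
For the longitude increment, Δλ = atan2( sin θ sin δ cos φ₁, cos δ − sin φ₁ sin φ₂ ) = atan2(-0.222570, 0.374381) = -30.73°.
λ₂ = 86.20° + -30.73° = 55.47°.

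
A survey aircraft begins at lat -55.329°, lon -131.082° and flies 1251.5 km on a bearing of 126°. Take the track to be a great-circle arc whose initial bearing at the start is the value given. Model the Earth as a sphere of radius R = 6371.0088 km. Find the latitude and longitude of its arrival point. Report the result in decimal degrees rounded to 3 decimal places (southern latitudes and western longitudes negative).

Central angle δ = d/R = 0.196437 rad.
Start latitude φ₁ = -0.965673 rad; initial bearing θ = 2.199115 rad.
sin φ₂ = sin φ₁ cos δ + cos φ₁ sin δ cos θ = (-0.822432)(0.980768) + (0.568863)(0.195176)(-0.587785) = -0.871876
φ₂ = asin(-0.871876) = -1.059020 rad = -60.677°.
Δλ = atan2( sin θ sin δ cos φ₁ , cos δ − sin φ₁ sin φ₂ ) = atan2(0.089824, 0.263709) = 0.328291 rad = 18.810°.
λ₂ = λ₁ + Δλ = -112.272°.

latitude -60.677°, longitude -112.272°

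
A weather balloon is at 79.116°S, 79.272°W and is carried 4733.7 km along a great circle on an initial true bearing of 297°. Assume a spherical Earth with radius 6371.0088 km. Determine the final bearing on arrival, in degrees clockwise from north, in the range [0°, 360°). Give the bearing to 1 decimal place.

final bearing 347.0°

Central angle δ = d/R = 0.743006 rad.
With φ₁ = -79.116° = -1.380835 rad and θ = 297° = 5.183628 rad:
Destination latitude: φ₂ = arcsin( sin φ₁ cos δ + cos φ₁ sin δ cos θ ) = arcsin(-0.665199) = -41.698°.
Then Δλ = atan2(-0.113816, 0.083205) = -0.939532 rad, from sin θ sin δ cos φ₁ over cos δ − sin φ₁ sin φ₂.
Hence λ₂ = -79.272° + -53.831° = -133.103°.
The forward bearing on arrival equals the back-azimuth from the destination plus 180°.
Back-azimuth from P₂ (-41.7°, -133.1°) to P₁ (-79.1°, -79.3°), with Δλ' = λ₁ − λ₂ = 53.8°: atan2( sin Δλ' cos φ₁ , cos φ₂ sin φ₁ − sin φ₂ cos φ₁ cos Δλ' ) = 167.0°.
Final bearing = (167.0° + 180°) mod 360° = 347.0°.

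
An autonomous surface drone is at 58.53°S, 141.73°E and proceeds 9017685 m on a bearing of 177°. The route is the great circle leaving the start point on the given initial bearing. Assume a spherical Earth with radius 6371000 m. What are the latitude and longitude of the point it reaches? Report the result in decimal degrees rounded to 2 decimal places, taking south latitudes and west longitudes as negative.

Angular distance δ = d/R = 9017685 / 6371000 = 1.415427 rad.
Start latitude φ₁ = -1.021541 rad; initial bearing θ = 3.089233 rad.
Applying the spherical law of cosines for sides, sin φ₂ = sin φ₁ cos δ + cos φ₁ sin δ cos θ = -0.647041, so φ₂ = -40.32°.
Δλ = atan2( sin θ sin δ cos φ₁ , cos δ − sin φ₁ sin φ₂ ) = atan2(0.026993, -0.397125) = 3.073726 rad = 176.11°.
λ₂ = 141.73° + 176.11° = 317.84°, normalized to (−180°, 180°] → -42.16°.

latitude -40.32°, longitude -42.16°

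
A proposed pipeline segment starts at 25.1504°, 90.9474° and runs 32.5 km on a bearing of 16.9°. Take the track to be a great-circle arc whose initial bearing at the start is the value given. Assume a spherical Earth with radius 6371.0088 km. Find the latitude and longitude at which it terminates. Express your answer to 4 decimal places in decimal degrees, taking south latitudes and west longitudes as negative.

latitude 25.4300°, longitude 91.0415°

δ = 32.5/6371.0088 = 0.005101 rad (0.2923°).
Converting: φ₁ = 0.438957 rad, θ = 0.294961 rad.
Destination latitude: φ₂ = arcsin( sin φ₁ cos δ + cos φ₁ sin δ cos θ ) = arcsin(0.429408) = 25.4300°.
Then Δλ = atan2(0.001342, 0.817490) = 0.001642 rad, from sin θ sin δ cos φ₁ over cos δ − sin φ₁ sin φ₂.
Hence λ₂ = 90.9474° + 0.0941° = 91.0415°.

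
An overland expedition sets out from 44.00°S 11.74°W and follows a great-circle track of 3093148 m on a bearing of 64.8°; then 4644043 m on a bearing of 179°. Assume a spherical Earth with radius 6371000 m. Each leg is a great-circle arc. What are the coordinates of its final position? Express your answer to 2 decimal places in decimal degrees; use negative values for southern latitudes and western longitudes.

latitude -69.88°, longitude 18.80°

Apply the spherical direct solution leg by leg, carrying full precision between legs.
Leg 1: from (-44.00°, -11.74°), δ = 3093148/6371000 = 0.485504 rad, θ = 64.8° → φ = -28.13°, λ = 16.87°.
Leg 2: from (-28.13°, 16.87°), δ = 4644043/6371000 = 0.728935 rad, θ = 179° → φ = -69.88°, λ = 18.80°.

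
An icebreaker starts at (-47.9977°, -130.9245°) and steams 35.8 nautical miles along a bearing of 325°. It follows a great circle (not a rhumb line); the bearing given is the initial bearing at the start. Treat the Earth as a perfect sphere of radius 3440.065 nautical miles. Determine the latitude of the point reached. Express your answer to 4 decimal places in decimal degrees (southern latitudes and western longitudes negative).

Angular distance δ = d/R = 35.8 / 3440.065 = 0.010407 rad.
With φ₁ = -47.9977° = -0.837718 rad and θ = 325° = 5.672320 rad:
sin φ₂ = sin φ₁ cos δ + cos φ₁ sin δ cos θ = (-0.743118)(0.999946) + (0.669160)(0.010407)(0.819152) = -0.737373
φ₂ = asin(-0.737373) = -0.829174 rad = -47.5081°.
Then Δλ = atan2(-0.003994, 0.451990) = -0.008837 rad, from sin θ sin δ cos φ₁ over cos δ − sin φ₁ sin φ₂.
λ₂ = -130.9245° + -0.5063° = -131.4308°.

latitude -47.5081°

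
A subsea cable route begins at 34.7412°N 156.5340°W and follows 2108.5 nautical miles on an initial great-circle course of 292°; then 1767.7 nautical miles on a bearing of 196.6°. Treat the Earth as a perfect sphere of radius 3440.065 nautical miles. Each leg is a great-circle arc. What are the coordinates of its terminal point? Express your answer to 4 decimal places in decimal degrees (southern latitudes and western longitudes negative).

Apply the spherical direct solution leg by leg, carrying full precision between legs.
Leg 1: from (34.7412°, -156.5340°), δ = 2108.5/3440.065 = 0.612924 rad, θ = 292° → φ = 40.0322°, λ = 159.3113°.
Leg 2: from (40.0322°, 159.3113°), δ = 1767.7/3440.065 = 0.513857 rad, θ = 196.6° → φ = 11.5061°, λ = 151.0720°.

latitude 11.5061°, longitude 151.0720°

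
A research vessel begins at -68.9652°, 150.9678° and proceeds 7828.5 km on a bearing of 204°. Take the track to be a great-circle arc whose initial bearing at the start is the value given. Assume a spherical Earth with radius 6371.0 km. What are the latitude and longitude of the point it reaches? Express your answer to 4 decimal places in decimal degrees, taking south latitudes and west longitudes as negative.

Central angle δ = d/R = 1.228771 rad.
With φ₁ = -68.9652° = -1.203670 rad and θ = 204° = 3.560472 rad:
sin φ₂ = sin φ₁ cos δ + cos φ₁ sin δ cos θ = (-0.933363)(0.335396) + (0.358935)(0.942077)(-0.913545) = -0.621956
φ₂ = asin(-0.621956) = -0.671238 rad = -38.4591°.
Δλ = atan2( sin θ sin δ cos φ₁ , cos δ − sin φ₁ sin φ₂ ) = atan2(-0.137536, -0.245115) = -2.630262 rad = -150.7029°.
λ₂ = λ₁ + Δλ = 0.2649°.

latitude -38.4591°, longitude 0.2649°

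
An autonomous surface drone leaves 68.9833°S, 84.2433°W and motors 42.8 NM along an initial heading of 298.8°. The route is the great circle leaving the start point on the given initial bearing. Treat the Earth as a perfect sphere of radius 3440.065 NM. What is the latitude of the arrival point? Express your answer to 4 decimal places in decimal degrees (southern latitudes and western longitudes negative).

latitude -68.6312°

Angular distance δ = d/R = 42.8 / 3440.065 = 0.012442 rad.
With φ₁ = -68.9833° = -1.203986 rad and θ = 298.8° = 5.215044 rad:
Destination latitude: φ₂ = arcsin( sin φ₁ cos δ + cos φ₁ sin δ cos θ ) = arcsin(-0.931254) = -68.6312°.
Δλ = atan2( sin θ sin δ cos φ₁ , cos δ − sin φ₁ sin φ₂ ) = atan2(-0.003910, 0.130619) = -0.029926 rad = -1.7146°.
λ₂ = -84.2433° + -1.7146° = -85.9579°.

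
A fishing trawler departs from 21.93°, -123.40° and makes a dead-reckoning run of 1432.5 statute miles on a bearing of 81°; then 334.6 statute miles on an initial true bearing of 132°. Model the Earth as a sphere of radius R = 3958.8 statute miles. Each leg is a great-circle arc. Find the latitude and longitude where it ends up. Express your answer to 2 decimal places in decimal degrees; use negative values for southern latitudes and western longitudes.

latitude 20.33°, longitude -97.13°

Apply the spherical direct solution leg by leg, carrying full precision between legs.
Leg 1: from (21.93°, -123.40°), δ = 1432.5/3958.8 = 0.361852 rad, θ = 81° → φ = 23.62°, λ = -100.97°.
Leg 2: from (23.62°, -100.97°), δ = 334.6/3958.8 = 0.084521 rad, θ = 132° → φ = 20.33°, λ = -97.13°.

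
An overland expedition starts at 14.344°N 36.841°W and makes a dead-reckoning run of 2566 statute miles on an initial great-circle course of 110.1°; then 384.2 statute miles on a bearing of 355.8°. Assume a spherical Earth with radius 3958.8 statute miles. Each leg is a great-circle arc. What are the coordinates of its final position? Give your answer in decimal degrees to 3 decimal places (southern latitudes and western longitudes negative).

latitude 5.344°, longitude -2.710°

Apply the spherical direct solution leg by leg, carrying full precision between legs.
Leg 1: from (14.344°, -36.841°), δ = 2566/3958.8 = 0.648176 rad, θ = 110.1° → φ = -0.201°, λ = -2.302°.
Leg 2: from (-0.201°, -2.302°), δ = 384.2/3958.8 = 0.097050 rad, θ = 355.8° → φ = 5.344°, λ = -2.710°.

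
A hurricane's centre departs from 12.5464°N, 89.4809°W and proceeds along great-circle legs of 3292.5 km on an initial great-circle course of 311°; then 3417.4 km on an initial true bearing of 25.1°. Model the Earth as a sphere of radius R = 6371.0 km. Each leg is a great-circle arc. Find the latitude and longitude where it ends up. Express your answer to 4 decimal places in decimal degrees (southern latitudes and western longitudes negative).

latitude 56.4784°, longitude -91.9699°

Apply the spherical direct solution leg by leg, carrying full precision between legs.
Leg 1: from (12.5464°, -89.4809°), δ = 3292.5/6371 = 0.516795 rad, θ = 311° → φ = 30.3497°, λ = -115.0829°.
Leg 2: from (30.3497°, -115.0829°), δ = 3417.4/6371 = 0.536399 rad, θ = 25.1° → φ = 56.4784°, λ = -91.9699°.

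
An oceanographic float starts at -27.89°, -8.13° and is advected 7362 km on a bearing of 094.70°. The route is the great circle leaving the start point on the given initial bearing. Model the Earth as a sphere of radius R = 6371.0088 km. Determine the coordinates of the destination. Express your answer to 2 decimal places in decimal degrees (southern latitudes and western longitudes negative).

δ = 7362/6371.0088 = 1.155547 rad (66.2080°).
Start latitude φ₁ = -0.486772 rad; initial bearing θ = 1.652827 rad.
Applying the spherical law of cosines for sides, sin φ₂ = sin φ₁ cos δ + cos φ₁ sin δ cos θ = -0.254976, so φ₂ = -14.77°.
Δλ = atan2( sin θ sin δ cos φ₁ , cos δ − sin φ₁ sin φ₂ ) = atan2(0.806015, 0.284147) = 1.231867 rad = 70.58°.
Hence λ₂ = -8.13° + 70.58° = 62.45°.

latitude -14.77°, longitude 62.45°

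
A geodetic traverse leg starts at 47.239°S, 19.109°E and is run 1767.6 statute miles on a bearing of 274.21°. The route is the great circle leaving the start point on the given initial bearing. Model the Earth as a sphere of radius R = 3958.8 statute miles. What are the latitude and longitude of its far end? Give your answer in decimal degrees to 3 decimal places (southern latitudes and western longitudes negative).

δ = 1767.6/3958.8 = 0.446499 rad (25.5825°).
With φ₁ = -47.239° = -0.824476 rad and θ = 274.21° = 4.785867 rad:
sin φ₂ = sin φ₁ cos δ + cos φ₁ sin δ cos θ = (-0.734192)(0.901964) + (0.678942)(0.431810)(0.073412) = -0.640693
φ₂ = asin(-0.640693) = -0.695400 rad = -39.843°.
Δλ = atan2( sin θ sin δ cos φ₁ , cos δ − sin φ₁ sin φ₂ ) = atan2(-0.292383, 0.431573) = -0.595453 rad = -34.117°.
Hence λ₂ = 19.109° + -34.117° = -15.008°.

latitude -39.843°, longitude -15.008°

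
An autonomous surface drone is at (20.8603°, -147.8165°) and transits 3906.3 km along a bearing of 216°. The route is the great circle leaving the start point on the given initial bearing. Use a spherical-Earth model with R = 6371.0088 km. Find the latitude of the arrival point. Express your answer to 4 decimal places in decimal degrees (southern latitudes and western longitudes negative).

latitude -8.2675°

The arc subtends δ = 3906.3/6371.0088 = 0.613137 rad at the centre.
Converting: φ₁ = 0.364081 rad, θ = 3.769911 rad.
sin φ₂ = sin φ₁ cos δ + cos φ₁ sin δ cos θ = (0.356091)(0.817847) + (0.934451)(0.575436)(-0.809017) = -0.143794
φ₂ = asin(-0.143794) = -0.144295 rad = -8.2675°.
Then Δλ = atan2(-0.316062, 0.869051) = -0.348815 rad, from sin θ sin δ cos φ₁ over cos δ − sin φ₁ sin φ₂.
λ₂ = λ₁ + Δλ = -167.8021°.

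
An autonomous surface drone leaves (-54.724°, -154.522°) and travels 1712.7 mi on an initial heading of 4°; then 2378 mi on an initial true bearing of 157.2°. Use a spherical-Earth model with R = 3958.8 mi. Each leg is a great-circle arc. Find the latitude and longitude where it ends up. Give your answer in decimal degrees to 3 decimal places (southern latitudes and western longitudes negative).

Apply the spherical direct solution leg by leg, carrying full precision between legs.
Leg 1: from (-54.724°, -154.522°), δ = 1712.7/3958.8 = 0.432631 rad, θ = 4° → φ = -29.975°, λ = -152.587°.
Leg 2: from (-29.975°, -152.587°), δ = 2378/3958.8 = 0.600687 rad, θ = 157.2° → φ = -59.714°, λ = -126.846°.

latitude -59.714°, longitude -126.846°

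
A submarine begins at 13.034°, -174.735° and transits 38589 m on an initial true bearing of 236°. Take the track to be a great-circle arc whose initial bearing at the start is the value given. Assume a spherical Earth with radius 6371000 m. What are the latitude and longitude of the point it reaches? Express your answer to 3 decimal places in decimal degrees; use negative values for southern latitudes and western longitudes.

Central angle δ = d/R = 0.006057 rad.
Start latitude φ₁ = 0.227486 rad; initial bearing θ = 4.118977 rad.
Destination latitude: φ₂ = arcsin( sin φ₁ cos δ + cos φ₁ sin δ cos θ ) = arcsin(0.222225) = 12.840°.
Δλ = atan2( sin θ sin δ cos φ₁ , cos δ − sin φ₁ sin φ₂ ) = atan2(-0.004892, 0.949863) = -0.005150 rad = -0.295°.
Hence λ₂ = -174.735° + -0.295° = -175.030°.

latitude 12.840°, longitude -175.030°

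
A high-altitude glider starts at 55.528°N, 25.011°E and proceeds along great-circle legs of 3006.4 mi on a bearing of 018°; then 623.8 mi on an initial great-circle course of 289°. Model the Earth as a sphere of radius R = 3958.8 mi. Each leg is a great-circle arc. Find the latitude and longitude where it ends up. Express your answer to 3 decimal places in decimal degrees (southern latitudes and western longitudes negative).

Apply the spherical direct solution leg by leg, carrying full precision between legs.
Leg 1: from (55.528°, 25.011°), δ = 3006.4/3958.8 = 0.759422 rad, θ = 18° → φ = 75.582°, λ = 146.307°.
Leg 2: from (75.582°, 146.307°), δ = 623.8/3958.8 = 0.157573 rad, θ = 289° → φ = 75.749°, λ = 109.240°.

latitude 75.749°, longitude 109.240°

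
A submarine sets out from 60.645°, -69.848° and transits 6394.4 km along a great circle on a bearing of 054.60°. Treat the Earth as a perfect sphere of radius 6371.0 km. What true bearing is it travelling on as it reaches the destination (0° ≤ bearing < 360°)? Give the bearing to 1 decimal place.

final bearing 145.6°

Angular distance δ = d/R = 6394.4 / 6371 = 1.003673 rad.
Start latitude φ₁ = 1.058455 rad; initial bearing θ = 0.952950 rad.
Applying the spherical law of cosines for sides, sin φ₂ = sin φ₁ cos δ + cos φ₁ sin δ cos θ = 0.707749, so φ₂ = 45.052°.
Then Δλ = atan2(0.337035, -0.079665) = 1.802906 rad, from sin θ sin δ cos φ₁ over cos δ − sin φ₁ sin φ₂.
Hence λ₂ = -69.848° + 103.299° = 33.451°.
The forward bearing on arrival equals the back-azimuth from the destination plus 180°.
Back-azimuth from P₂ (45.1°, 33.5°) to P₁ (60.6°, -69.8°), with Δλ' = λ₁ − λ₂ = -103.3°: atan2( sin Δλ' cos φ₁ , cos φ₂ sin φ₁ − sin φ₂ cos φ₁ cos Δλ' ) = 325.6°.
Final bearing = (325.6° + 180°) mod 360° = 145.6°.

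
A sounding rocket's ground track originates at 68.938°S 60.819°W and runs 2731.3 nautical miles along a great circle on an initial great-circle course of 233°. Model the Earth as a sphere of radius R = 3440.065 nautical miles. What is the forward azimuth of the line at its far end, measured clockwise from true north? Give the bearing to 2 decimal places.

final bearing 330.82°

δ = 2731.3/3440.065 = 0.793968 rad (45.4910°).
Start latitude φ₁ = -1.203195 rad; initial bearing θ = 4.066617 rad.
sin φ₂ = sin φ₁ cos δ + cos φ₁ sin δ cos θ = (-0.933192)(0.701021) + (0.359378)(0.713140)(-0.601815) = -0.808425
φ₂ = asin(-0.808425) = -0.941471 rad = -53.942°.
Then Δλ = atan2(-0.204680, -0.053394) = -1.825977 rad, from sin θ sin δ cos φ₁ over cos δ − sin φ₁ sin φ₂.
Hence λ₂ = -60.819° + -104.621° = -165.440°.
The forward bearing on arrival equals the back-azimuth from the destination plus 180°.
Back-azimuth from P₂ (-53.94°, -165.44°) to P₁ (-68.94°, -60.82°), with Δλ' = λ₁ − λ₂ = 104.62°: atan2( sin Δλ' cos φ₁ , cos φ₂ sin φ₁ − sin φ₂ cos φ₁ cos Δλ' ) = 150.82°.
Final bearing = (150.82° + 180°) mod 360° = 330.82°.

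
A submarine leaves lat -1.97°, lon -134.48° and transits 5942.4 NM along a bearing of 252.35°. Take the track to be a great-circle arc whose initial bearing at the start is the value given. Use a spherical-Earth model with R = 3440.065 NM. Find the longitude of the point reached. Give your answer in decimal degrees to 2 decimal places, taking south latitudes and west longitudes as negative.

The arc subtends δ = 5942.4/3440.065 = 1.727409 rad at the centre.
Start latitude φ₁ = -0.034383 rad; initial bearing θ = 4.404338 rad.
Destination latitude: φ₂ = arcsin( sin φ₁ cos δ + cos φ₁ sin δ cos θ ) = arcsin(-0.293952) = -17.09°.
Then Δλ = atan2(-0.940707, -0.166078) = -1.745542 rad, from sin θ sin δ cos φ₁ over cos δ − sin φ₁ sin φ₂.
λ₂ = -134.48° + -100.01° = -234.49°, normalized to (−180°, 180°] → 125.51°.

longitude 125.51°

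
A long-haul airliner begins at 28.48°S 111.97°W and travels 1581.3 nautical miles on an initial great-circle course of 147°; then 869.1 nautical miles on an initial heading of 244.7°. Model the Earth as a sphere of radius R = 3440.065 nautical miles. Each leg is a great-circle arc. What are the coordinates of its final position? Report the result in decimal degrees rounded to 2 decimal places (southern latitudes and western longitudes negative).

Apply the spherical direct solution leg by leg, carrying full precision between legs.
Leg 1: from (-28.48°, -111.97°), δ = 1581.3/3440.065 = 0.459672 rad, θ = 147° → φ = -48.97°, λ = -90.37°.
Leg 2: from (-48.97°, -90.37°), δ = 869.1/3440.065 = 0.252641 rad, θ = 244.7° → φ = -53.19°, λ = -112.53°.

latitude -53.19°, longitude -112.53°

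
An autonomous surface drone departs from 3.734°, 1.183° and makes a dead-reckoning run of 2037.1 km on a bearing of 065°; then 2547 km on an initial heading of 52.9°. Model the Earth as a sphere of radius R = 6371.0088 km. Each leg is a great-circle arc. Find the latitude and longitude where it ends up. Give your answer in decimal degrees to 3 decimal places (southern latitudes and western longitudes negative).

latitude 24.164°, longitude 37.958°

Apply the spherical direct solution leg by leg, carrying full precision between legs.
Leg 1: from (3.734°, 1.183°), δ = 2037.1/6371.0088 = 0.319745 rad, θ = 65° → φ = 11.209°, λ = 18.066°.
Leg 2: from (11.209°, 18.066°), δ = 2547/6371.0088 = 0.399780 rad, θ = 52.9° → φ = 24.164°, λ = 37.958°.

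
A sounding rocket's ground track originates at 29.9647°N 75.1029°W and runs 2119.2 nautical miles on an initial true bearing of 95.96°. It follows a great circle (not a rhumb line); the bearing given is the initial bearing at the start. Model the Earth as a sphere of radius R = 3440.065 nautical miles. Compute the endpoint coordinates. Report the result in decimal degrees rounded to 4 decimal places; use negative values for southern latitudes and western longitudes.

latitude 20.8349°, longitude -37.1591°

δ = 2119.2/3440.065 = 0.616035 rad (35.2962°).
Start latitude φ₁ = 0.522983 rad; initial bearing θ = 1.674818 rad.
Applying the spherical law of cosines for sides, sin φ₂ = sin φ₁ cos δ + cos φ₁ sin δ cos θ = 0.355676, so φ₂ = 20.8349°.
Then Δλ = atan2(0.497865, 0.638528) = 0.662244 rad, from sin θ sin δ cos φ₁ over cos δ − sin φ₁ sin φ₂.
λ₂ = -75.1029° + 37.9438° = -37.1591°.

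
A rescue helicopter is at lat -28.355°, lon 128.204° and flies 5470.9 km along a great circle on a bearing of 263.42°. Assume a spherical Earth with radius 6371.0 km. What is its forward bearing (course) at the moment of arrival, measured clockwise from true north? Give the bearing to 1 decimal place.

δ = 5470.9/6371 = 0.858719 rad (49.2010°).
Converting: φ₁ = -0.494888 rad, θ = 4.597546 rad.
Applying the spherical law of cosines for sides, sin φ₂ = sin φ₁ cos δ + cos φ₁ sin δ cos θ = -0.386663, so φ₂ = -22.747°.
For the longitude increment, Δλ = atan2( sin θ sin δ cos φ₁, cos δ − sin φ₁ sin φ₂ ) = atan2(-0.661794, 0.469768) = -54.631°.
Hence λ₂ = 128.204° + -54.631° = 73.573°.
The forward bearing on arrival equals the back-azimuth from the destination plus 180°.
Back-azimuth from P₂ (-22.7°, 73.6°) to P₁ (-28.4°, 128.2°), with Δλ' = λ₁ − λ₂ = 54.6°: atan2( sin Δλ' cos φ₁ , cos φ₂ sin φ₁ − sin φ₂ cos φ₁ cos Δλ' ) = 108.6°.
Final bearing = (108.6° + 180°) mod 360° = 288.6°.

final bearing 288.6°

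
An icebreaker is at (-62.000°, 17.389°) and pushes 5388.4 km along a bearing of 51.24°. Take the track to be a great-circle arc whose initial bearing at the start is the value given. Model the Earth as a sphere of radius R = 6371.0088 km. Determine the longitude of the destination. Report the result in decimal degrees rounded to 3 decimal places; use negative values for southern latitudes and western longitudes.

longitude 56.221°

The arc subtends δ = 5388.4/6371.0088 = 0.845769 rad at the centre.
Start latitude φ₁ = -1.082104 rad; initial bearing θ = 0.894307 rad.
sin φ₂ = sin φ₁ cos δ + cos φ₁ sin δ cos θ = (-0.882948)(0.663156) + (0.469472)(0.748481)(0.626060) = -0.365541
φ₂ = asin(-0.365541) = -0.374214 rad = -21.441°.
Then Δλ = atan2(0.274006, 0.340403) = 0.677749 rad, from sin θ sin δ cos φ₁ over cos δ − sin φ₁ sin φ₂.
Hence λ₂ = 17.389° + 38.832° = 56.221°.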